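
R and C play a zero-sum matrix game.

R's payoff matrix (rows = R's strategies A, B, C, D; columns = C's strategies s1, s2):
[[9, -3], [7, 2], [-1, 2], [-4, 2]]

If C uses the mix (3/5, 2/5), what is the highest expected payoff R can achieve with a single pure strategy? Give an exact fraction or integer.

5

A: (9)·(3/5) + (-3)·(2/5) = 21/5.
B: (7)·(3/5) + (2)·(2/5) = 5.
C: (-1)·(3/5) + (2)·(2/5) = 1/5.
D: (-4)·(3/5) + (2)·(2/5) = -8/5.
The best pure response is B with expected payoff 5.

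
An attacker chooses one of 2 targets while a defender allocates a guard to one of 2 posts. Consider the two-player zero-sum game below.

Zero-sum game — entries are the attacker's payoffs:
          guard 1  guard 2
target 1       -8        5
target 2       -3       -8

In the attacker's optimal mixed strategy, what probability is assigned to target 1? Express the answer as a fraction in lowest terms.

Row minima are -8 and -8, so the attacker's maximin is -8; column maxima are -3 and 5, so the defender's minimax is -3. These differ, so the equilibrium is in mixed strategies.
Let the attacker play target 1 with probability p. The defender is indifferent when −8p − 3(1−p) = 5p − 8(1−p), giving p = 5/18.

5/18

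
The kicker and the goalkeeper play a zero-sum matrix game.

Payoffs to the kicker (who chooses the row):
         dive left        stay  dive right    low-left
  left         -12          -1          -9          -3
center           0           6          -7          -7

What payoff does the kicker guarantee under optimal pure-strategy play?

-7

Row minima: -12, -7 → the kicker's maximin is -7.
Column maxima: 0, 6, -7, -3 → the goalkeeper's minimax is -7.
They coincide at (center, dive right), so the value is -7.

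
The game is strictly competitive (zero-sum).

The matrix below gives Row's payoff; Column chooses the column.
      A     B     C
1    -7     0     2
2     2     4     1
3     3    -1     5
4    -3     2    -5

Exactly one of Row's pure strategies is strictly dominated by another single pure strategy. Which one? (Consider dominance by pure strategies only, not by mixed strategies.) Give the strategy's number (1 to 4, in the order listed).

4

Compare 4 with 2: 2 > -3, 4 > 2, 1 > -5.
So 2 strictly dominates 4 for Row; 4 is strictly dominated.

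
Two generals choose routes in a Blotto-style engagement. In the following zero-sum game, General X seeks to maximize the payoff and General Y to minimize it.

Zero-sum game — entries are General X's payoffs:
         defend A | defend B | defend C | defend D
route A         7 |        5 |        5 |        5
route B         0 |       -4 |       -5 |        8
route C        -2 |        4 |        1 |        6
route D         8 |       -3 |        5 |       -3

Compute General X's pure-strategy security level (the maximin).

5

The worst-case payoff for each row is route A: 5, route B: -5, route C: -2, route D: -3.
The best of these is 5.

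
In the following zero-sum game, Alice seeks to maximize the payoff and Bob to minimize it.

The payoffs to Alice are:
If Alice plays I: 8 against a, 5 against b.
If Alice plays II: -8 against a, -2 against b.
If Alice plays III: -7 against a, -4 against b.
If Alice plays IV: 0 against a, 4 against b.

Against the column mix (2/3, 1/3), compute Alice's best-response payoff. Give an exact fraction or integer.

I: (8)·(2/3) + (5)·(1/3) = 7.
II: (-8)·(2/3) + (-2)·(1/3) = -6.
III: (-7)·(2/3) + (-4)·(1/3) = -6.
IV: (0)·(2/3) + (4)·(1/3) = 4/3.
The best pure response is I with expected payoff 7.

7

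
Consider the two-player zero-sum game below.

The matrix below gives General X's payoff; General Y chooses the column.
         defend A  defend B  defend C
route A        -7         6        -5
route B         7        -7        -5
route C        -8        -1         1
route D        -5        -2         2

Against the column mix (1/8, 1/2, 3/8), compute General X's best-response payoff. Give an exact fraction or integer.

route A: (-7)·(1/8) + (6)·(1/2) + (-5)·(3/8) = 1/4.
route B: (7)·(1/8) + (-7)·(1/2) + (-5)·(3/8) = -9/2.
route C: (-8)·(1/8) + (-1)·(1/2) + (1)·(3/8) = -9/8.
route D: (-5)·(1/8) + (-2)·(1/2) + (2)·(3/8) = -7/8.
The best pure response is route A with expected payoff 1/4.

1/4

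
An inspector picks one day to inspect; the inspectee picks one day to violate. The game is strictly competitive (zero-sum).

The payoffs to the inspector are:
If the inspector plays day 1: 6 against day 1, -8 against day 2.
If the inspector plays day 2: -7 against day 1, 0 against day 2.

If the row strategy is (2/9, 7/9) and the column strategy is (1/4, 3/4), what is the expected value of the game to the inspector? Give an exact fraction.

Against (1/4, 3/4), each row's expected payoff is day 1: -9/2; day 2: -7/4.
Taking the (2/9, 7/9)-weighted average: (2/9)·(-9/2) + (7/9)·(-7/4) = -85/36.

-85/36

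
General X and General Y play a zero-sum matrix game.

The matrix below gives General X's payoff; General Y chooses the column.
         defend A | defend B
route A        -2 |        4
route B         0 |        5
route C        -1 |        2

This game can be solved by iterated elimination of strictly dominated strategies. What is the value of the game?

0

Column defend B is strictly dominated by defend A for General Y (-2<4, 0<5, -1<2); eliminate defend B.
Row route A is strictly dominated by row route B (0>-2); eliminate route A.
Row route C is strictly dominated by row route B (0>-1); eliminate route C.
Only (route B, defend A) remains, with payoff 0.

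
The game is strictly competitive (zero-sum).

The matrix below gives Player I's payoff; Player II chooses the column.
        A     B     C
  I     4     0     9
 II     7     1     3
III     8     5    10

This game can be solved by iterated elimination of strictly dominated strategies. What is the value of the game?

5

Column C is strictly dominated by B for Player II (0<9, 1<3, 5<10); eliminate C.
Column A is strictly dominated by B for Player II (0<4, 1<7, 5<8); eliminate A.
Row I is strictly dominated by row II (1>0); eliminate I.
Row II is strictly dominated by row III (5>1); eliminate II.
Only (III, B) remains, with payoff 5.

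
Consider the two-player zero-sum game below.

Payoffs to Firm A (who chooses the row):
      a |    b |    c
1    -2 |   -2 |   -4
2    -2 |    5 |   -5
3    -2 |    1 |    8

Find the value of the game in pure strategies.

Row minima: -4, -5, -2 → Firm A's maximin is -2.
Column maxima: -2, 5, 8 → Firm B's minimax is -2.
They coincide at (3, a), so the value is -2.

-2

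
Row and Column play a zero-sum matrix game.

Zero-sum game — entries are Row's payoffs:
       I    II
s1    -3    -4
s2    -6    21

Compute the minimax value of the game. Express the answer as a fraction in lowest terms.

Row minima are -4 and -6, so Row's maximin is -4; column maxima are -3 and 21, so Column's minimax is -3. These differ, so the equilibrium is in mixed strategies.
Let Row play s1 with probability p. Column is indifferent when −3p − 6(1−p) = −4p + 21(1−p), giving p = 27/28.
Let Column play I with probability q. Row is indifferent when −3q − 4(1−q) = −6q + 21(1−q), giving q = 25/28.
The value is -3·(25/28) + (-4)·(3/28) = -87/28.

-87/28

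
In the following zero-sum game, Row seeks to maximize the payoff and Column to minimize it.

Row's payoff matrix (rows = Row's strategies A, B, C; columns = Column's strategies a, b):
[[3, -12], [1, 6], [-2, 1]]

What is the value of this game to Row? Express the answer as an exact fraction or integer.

3/2

Row C is strictly dominated by row B, so Row never plays it.
The remaining 2×2 game on (A, B) × (a, b) has no saddle point. Let Row play A with probability p; indifference gives 3p + (1−p) = −12p + 6(1−p), so p = 1/4.
Similarly Column's optimal q on a is 9/10, and the value is 3·(9/10) + (-12)·(1/10) = 3/2.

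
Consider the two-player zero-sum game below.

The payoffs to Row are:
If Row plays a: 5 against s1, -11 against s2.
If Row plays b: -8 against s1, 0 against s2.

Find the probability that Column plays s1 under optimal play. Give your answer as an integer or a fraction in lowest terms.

Row minima are -11 and -8, so Row's maximin is -8; column maxima are 5 and 0, so Column's minimax is 0. These differ, so the equilibrium is in mixed strategies.
Let Column play s1 with probability q. Row is indifferent when 5q − 11(1−q) = −8q, giving q = 11/24.

11/24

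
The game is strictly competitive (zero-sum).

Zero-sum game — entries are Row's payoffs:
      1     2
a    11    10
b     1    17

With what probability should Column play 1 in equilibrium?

7/17

Row minima are 10 and 1, so Row's maximin is 10; column maxima are 11 and 17, so Column's minimax is 11. These differ, so the equilibrium is in mixed strategies.
Let Column play 1 with probability q. Row is indifferent when 11q + 10(1−q) = q + 17(1−q), giving q = 7/17.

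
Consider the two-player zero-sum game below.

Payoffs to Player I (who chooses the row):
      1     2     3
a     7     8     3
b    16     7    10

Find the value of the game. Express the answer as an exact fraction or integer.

Column 1 is strictly dominated by 3 for Player II (it gives Player I more in every row).
The remaining 2×2 game on (a, b) × (2, 3) has no saddle point. Let Player I play a with probability p; indifference gives 8p + 7(1−p) = 3p + 10(1−p), so p = 3/8.
Similarly Player II's optimal q on 2 is 7/8, and the value is 8·(7/8) + (3)·(1/8) = 59/8.

59/8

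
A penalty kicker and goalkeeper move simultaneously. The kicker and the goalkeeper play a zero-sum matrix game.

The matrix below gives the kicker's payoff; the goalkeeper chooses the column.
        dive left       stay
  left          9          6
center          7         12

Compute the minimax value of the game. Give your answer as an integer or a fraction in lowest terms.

33/4

Row minima are 6 and 7, so the kicker's maximin is 7; column maxima are 9 and 12, so the goalkeeper's minimax is 9. These differ, so the equilibrium is in mixed strategies.
Let the kicker play left with probability p. The goalkeeper is indifferent when 9p + 7(1−p) = 6p + 12(1−p), giving p = 5/8.
Let the goalkeeper play dive left with probability q. The kicker is indifferent when 9q + 6(1−q) = 7q + 12(1−q), giving q = 3/4.
The value is 9·(3/4) + (6)·(1/4) = 33/4.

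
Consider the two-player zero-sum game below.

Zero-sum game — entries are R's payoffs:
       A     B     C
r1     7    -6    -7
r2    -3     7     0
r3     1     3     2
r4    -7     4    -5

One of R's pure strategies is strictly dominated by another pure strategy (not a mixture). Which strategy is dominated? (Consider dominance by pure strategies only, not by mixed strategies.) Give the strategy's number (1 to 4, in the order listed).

Compare r4 with r2: -3 > -7, 7 > 4, 0 > -5.
So r2 strictly dominates r4 for R; r4 is strictly dominated.

4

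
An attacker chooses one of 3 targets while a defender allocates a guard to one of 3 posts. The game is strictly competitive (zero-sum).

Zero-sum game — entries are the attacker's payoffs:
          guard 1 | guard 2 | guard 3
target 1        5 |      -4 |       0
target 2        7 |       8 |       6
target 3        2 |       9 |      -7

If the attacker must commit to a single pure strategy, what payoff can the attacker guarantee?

6

The worst-case payoff for each row is target 1: -4, target 2: 6, target 3: -7.
The best of these is 6.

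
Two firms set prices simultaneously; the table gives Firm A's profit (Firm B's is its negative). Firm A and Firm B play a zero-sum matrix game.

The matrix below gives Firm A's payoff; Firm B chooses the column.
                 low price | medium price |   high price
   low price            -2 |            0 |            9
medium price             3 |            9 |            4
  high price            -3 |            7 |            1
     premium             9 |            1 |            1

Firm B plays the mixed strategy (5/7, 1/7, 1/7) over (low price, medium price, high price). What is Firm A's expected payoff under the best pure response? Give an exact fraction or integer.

47/7

low price: (-2)·(5/7) + (0)·(1/7) + (9)·(1/7) = -1/7.
medium price: (3)·(5/7) + (9)·(1/7) + (4)·(1/7) = 4.
high price: (-3)·(5/7) + (7)·(1/7) + (1)·(1/7) = -1.
premium: (9)·(5/7) + (1)·(1/7) + (1)·(1/7) = 47/7.
The best pure response is premium with expected payoff 47/7.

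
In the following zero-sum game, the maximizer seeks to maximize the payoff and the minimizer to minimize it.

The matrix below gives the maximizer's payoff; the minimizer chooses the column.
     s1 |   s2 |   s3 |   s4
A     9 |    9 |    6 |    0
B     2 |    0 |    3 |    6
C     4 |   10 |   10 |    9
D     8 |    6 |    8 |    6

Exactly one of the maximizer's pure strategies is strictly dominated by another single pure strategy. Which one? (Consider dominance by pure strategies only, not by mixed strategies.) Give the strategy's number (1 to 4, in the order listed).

2

Compare B with C: 4 > 2, 10 > 0, 10 > 3, 9 > 6.
So C strictly dominates B for the maximizer; B is strictly dominated.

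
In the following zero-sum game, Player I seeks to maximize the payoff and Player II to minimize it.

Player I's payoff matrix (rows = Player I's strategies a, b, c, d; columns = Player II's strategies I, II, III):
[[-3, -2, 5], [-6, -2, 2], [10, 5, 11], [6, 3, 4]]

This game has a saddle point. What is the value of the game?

5

Row minima: -3, -6, 5, 3 → Player I's maximin is 5.
Column maxima: 10, 5, 11 → Player II's minimax is 5.
They coincide at (c, II), so the value is 5.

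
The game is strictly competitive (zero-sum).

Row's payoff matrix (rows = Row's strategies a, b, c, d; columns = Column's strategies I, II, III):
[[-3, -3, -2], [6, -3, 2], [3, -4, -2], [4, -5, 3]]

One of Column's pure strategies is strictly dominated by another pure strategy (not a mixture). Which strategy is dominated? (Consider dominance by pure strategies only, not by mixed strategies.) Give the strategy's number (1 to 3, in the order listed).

3

Column prefers columns that give Row less. Compare III with II: -3 < -2, -3 < 2, -4 < -2, -5 < 3.
So II strictly dominates III for Column; III is strictly dominated.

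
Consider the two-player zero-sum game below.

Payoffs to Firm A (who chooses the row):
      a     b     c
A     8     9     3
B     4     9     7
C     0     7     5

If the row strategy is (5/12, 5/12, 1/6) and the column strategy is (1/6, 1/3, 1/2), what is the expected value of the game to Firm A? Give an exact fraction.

Against (1/6, 1/3, 1/2), each row's expected payoff is A: 35/6; B: 43/6; C: 29/6.
Taking the (5/12, 5/12, 1/6)-weighted average: (5/12)·(35/6) + (5/12)·(43/6) + (1/6)·(29/6) = 56/9.

56/9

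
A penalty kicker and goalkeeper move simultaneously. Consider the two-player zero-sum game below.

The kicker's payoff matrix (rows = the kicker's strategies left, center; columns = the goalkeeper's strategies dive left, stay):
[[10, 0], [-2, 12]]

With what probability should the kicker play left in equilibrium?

7/12

Row minima are 0 and -2, so the kicker's maximin is 0; column maxima are 10 and 12, so the goalkeeper's minimax is 10. These differ, so the equilibrium is in mixed strategies.
Let the kicker play left with probability p. The goalkeeper is indifferent when 10p − 2(1−p) = 12(1−p), giving p = 7/12.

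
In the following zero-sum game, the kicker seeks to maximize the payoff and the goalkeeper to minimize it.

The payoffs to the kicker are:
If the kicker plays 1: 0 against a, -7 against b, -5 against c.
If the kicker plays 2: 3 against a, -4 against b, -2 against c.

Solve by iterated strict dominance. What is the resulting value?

Column c is strictly dominated by b for the goalkeeper (-7<-5, -4<-2); eliminate c.
Column a is strictly dominated by b for the goalkeeper (-7<0, -4<3); eliminate a.
Row 1 is strictly dominated by row 2 (-4>-7); eliminate 1.
Only (2, b) remains, with payoff -4.

-4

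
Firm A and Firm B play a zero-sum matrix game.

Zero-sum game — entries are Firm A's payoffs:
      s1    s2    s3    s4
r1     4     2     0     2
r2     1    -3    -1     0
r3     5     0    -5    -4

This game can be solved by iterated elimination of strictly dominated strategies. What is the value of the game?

0

Row r2 is strictly dominated by row r1 (4>1, 2>-3, 0>-1, 2>0); eliminate r2.
Column s2 is strictly dominated by s3 for Firm B (0<2, -5<0); eliminate s2.
Column s1 is strictly dominated by s3 for Firm B (0<4, -5<5); eliminate s1.
Row r3 is strictly dominated by row r1 (0>-5, 2>-4); eliminate r3.
Column s4 is strictly dominated by s3 for Firm B (0<2); eliminate s4.
Only (r1, s3) remains, with payoff 0.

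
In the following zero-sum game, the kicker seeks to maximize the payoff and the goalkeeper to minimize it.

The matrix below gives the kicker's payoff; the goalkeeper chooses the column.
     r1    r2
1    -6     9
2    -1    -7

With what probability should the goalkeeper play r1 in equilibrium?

16/21

Row minima are -6 and -7, so the kicker's maximin is -6; column maxima are -1 and 9, so the goalkeeper's minimax is -1. These differ, so the equilibrium is in mixed strategies.
Let the goalkeeper play r1 with probability q. The kicker is indifferent when −6q + 9(1−q) = −q − 7(1−q), giving q = 16/21.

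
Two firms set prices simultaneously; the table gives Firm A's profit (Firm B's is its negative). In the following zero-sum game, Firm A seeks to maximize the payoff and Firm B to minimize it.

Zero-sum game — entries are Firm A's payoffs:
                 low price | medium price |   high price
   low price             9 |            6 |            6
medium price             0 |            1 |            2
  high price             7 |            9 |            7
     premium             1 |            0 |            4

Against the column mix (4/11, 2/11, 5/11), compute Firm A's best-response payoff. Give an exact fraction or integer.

81/11

low price: (9)·(4/11) + (6)·(2/11) + (6)·(5/11) = 78/11.
medium price: (0)·(4/11) + (1)·(2/11) + (2)·(5/11) = 12/11.
high price: (7)·(4/11) + (9)·(2/11) + (7)·(5/11) = 81/11.
premium: (1)·(4/11) + (0)·(2/11) + (4)·(5/11) = 24/11.
The best pure response is high price with expected payoff 81/11.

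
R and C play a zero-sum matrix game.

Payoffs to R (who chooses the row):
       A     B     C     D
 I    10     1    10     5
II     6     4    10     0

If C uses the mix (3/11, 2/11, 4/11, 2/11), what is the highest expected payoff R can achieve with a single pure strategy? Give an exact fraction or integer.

I: (10)·(3/11) + (1)·(2/11) + (10)·(4/11) + (5)·(2/11) = 82/11.
II: (6)·(3/11) + (4)·(2/11) + (10)·(4/11) + (0)·(2/11) = 6.
The best pure response is I with expected payoff 82/11.

82/11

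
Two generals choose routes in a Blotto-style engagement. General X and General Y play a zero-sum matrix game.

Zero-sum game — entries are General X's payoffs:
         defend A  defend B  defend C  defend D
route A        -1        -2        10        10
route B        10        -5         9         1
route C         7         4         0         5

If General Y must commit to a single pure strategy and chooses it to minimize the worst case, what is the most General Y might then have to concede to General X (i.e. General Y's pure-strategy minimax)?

The worst case (largest entry) in each column is defend A: 10, defend B: 4, defend C: 10, defend D: 10.
The best (smallest) of these is 4.

4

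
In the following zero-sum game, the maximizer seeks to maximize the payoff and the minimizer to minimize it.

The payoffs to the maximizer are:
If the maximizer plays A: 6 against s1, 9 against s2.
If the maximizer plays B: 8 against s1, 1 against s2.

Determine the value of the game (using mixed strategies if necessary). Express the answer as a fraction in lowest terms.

Row minima are 6 and 1, so the maximizer's maximin is 6; column maxima are 8 and 9, so the minimizer's minimax is 8. These differ, so the equilibrium is in mixed strategies.
Let the maximizer play A with probability p. The minimizer is indifferent when 6p + 8(1−p) = 9p + (1−p), giving p = 7/10.
Let the minimizer play s1 with probability q. The maximizer is indifferent when 6q + 9(1−q) = 8q + (1−q), giving q = 4/5.
The value is 6·(4/5) + (9)·(1/5) = 33/5.

33/5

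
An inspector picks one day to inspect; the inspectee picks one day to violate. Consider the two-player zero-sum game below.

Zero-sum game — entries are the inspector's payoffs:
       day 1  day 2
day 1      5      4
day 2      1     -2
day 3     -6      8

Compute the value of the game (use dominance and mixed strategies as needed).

Row day 2 is strictly dominated by row day 1, so the inspector never plays it.
The remaining 2×2 game on (day 1, day 3) × (day 1, day 2) has no saddle point. Let the inspector play day 1 with probability p; indifference gives 5p − 6(1−p) = 4p + 8(1−p), so p = 14/15.
Similarly the inspectee's optimal q on day 1 is 4/15, and the value is 5·(4/15) + (4)·(11/15) = 64/15.

64/15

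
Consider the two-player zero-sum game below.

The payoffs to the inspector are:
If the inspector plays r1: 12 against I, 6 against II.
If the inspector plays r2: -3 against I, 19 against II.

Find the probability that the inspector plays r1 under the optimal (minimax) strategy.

Row minima are 6 and -3, so the inspector's maximin is 6; column maxima are 12 and 19, so the inspectee's minimax is 12. These differ, so the equilibrium is in mixed strategies.
Let the inspector play r1 with probability p. The inspectee is indifferent when 12p − 3(1−p) = 6p + 19(1−p), giving p = 11/14.

11/14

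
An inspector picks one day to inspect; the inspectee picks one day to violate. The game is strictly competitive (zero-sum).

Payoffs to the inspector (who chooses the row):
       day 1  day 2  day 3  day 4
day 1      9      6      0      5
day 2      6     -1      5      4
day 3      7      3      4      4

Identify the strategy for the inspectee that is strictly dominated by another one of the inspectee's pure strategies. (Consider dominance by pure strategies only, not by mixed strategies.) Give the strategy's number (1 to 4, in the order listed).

The inspectee prefers columns that give the inspector less. Compare day 1 with day 2: 6 < 9, -1 < 6, 3 < 7.
So day 2 strictly dominates day 1 for the inspectee; day 1 is strictly dominated.

1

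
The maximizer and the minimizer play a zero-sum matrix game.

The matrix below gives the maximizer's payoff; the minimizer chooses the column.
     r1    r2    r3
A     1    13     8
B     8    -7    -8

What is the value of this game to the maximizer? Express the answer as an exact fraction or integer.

72/23

Column r2 is strictly dominated by r3 for the minimizer (it gives the maximizer more in every row).
The remaining 2×2 game on (A, B) × (r1, r3) has no saddle point. Let the maximizer play A with probability p; indifference gives p + 8(1−p) = 8p − 8(1−p), so p = 16/23.
Similarly the minimizer's optimal q on r1 is 16/23, and the value is 1·(16/23) + (8)·(7/23) = 72/23.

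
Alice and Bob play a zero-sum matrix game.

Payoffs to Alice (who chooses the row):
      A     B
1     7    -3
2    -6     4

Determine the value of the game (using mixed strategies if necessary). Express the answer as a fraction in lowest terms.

Row minima are -3 and -6, so Alice's maximin is -3; column maxima are 7 and 4, so Bob's minimax is 4. These differ, so the equilibrium is in mixed strategies.
Let Alice play 1 with probability p. Bob is indifferent when 7p − 6(1−p) = −3p + 4(1−p), giving p = 1/2.
Let Bob play A with probability q. Alice is indifferent when 7q − 3(1−q) = −6q + 4(1−q), giving q = 7/20.
The value is 7·(7/20) + (-3)·(13/20) = 1/2.

1/2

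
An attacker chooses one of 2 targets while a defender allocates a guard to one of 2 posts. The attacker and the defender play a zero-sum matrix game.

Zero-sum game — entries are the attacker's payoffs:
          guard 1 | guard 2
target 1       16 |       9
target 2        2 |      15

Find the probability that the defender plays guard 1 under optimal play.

3/10

Row minima are 9 and 2, so the attacker's maximin is 9; column maxima are 16 and 15, so the defender's minimax is 15. These differ, so the equilibrium is in mixed strategies.
Let the defender play guard 1 with probability q. The attacker is indifferent when 16q + 9(1−q) = 2q + 15(1−q), giving q = 3/10.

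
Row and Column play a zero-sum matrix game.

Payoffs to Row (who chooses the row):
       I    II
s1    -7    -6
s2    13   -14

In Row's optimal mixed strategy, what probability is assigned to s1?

27/28

Row minima are -7 and -14, so Row's maximin is -7; column maxima are 13 and -6, so Column's minimax is -6. These differ, so the equilibrium is in mixed strategies.
Let Row play s1 with probability p. Column is indifferent when −7p + 13(1−p) = −6p − 14(1−p), giving p = 27/28.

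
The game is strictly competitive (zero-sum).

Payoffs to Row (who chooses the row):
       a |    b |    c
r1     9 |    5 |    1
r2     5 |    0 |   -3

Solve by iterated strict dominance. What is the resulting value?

1

Column b is strictly dominated by c for Column (1<5, -3<0); eliminate b.
Row r2 is strictly dominated by row r1 (9>5, 1>-3); eliminate r2.
Column a is strictly dominated by c for Column (1<9); eliminate a.
Only (r1, c) remains, with payoff 1.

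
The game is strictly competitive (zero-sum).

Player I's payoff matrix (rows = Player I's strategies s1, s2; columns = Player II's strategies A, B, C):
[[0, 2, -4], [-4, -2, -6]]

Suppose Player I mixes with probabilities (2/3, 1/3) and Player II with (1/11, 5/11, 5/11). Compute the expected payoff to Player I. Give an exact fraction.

-64/33

Against (1/11, 5/11, 5/11), each row's expected payoff is s1: -10/11; s2: -4.
Taking the (2/3, 1/3)-weighted average: (2/3)·(-10/11) + (1/3)·(-4) = -64/33.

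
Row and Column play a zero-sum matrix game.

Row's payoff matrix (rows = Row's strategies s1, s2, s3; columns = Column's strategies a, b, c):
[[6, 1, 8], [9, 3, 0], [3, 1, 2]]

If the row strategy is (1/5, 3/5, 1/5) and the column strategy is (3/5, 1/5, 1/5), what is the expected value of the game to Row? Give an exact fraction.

129/25

Against (3/5, 1/5, 1/5), each row's expected payoff is s1: 27/5; s2: 6; s3: 12/5.
Taking the (1/5, 3/5, 1/5)-weighted average: (1/5)·(27/5) + (3/5)·(6) + (1/5)·(12/5) = 129/25.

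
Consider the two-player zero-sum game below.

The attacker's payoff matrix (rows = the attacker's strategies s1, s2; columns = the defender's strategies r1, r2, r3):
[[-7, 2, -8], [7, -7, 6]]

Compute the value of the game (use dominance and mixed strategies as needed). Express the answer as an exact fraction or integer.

Column r1 is strictly dominated by r3 for the defender (it gives the attacker more in every row).
The remaining 2×2 game on (s1, s2) × (r2, r3) has no saddle point. Let the attacker play s1 with probability p; indifference gives 2p − 7(1−p) = −8p + 6(1−p), so p = 13/23.
Similarly the defender's optimal q on r2 is 14/23, and the value is 2·(14/23) + (-8)·(9/23) = -44/23.

-44/23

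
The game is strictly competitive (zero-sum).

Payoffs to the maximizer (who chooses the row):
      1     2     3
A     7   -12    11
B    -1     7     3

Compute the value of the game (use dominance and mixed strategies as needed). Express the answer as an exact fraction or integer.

37/27

Column 3 is strictly dominated by 1 for the minimizer (it gives the maximizer more in every row).
The remaining 2×2 game on (A, B) × (1, 2) has no saddle point. Let the maximizer play A with probability p; indifference gives 7p − (1−p) = −12p + 7(1−p), so p = 8/27.
Similarly the minimizer's optimal q on 1 is 19/27, and the value is 7·(19/27) + (-12)·(8/27) = 37/27.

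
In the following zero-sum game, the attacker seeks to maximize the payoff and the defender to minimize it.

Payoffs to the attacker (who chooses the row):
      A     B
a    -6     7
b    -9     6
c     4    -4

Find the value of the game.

Row b is strictly dominated by row a, so the attacker never plays it.
The remaining 2×2 game on (a, c) × (A, B) has no saddle point. Let the attacker play a with probability p; indifference gives −6p + 4(1−p) = 7p − 4(1−p), so p = 8/21.
Similarly the defender's optimal q on A is 11/21, and the value is -6·(11/21) + (7)·(10/21) = 4/21.

4/21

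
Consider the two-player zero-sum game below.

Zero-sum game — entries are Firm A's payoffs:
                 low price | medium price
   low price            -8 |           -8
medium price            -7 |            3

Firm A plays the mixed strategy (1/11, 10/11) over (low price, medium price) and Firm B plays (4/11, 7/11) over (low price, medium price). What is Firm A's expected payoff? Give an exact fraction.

Against (4/11, 7/11), each row's expected payoff is low price: -8; medium price: -7/11.
Taking the (1/11, 10/11)-weighted average: (1/11)·(-8) + (10/11)·(-7/11) = -158/121.

-158/121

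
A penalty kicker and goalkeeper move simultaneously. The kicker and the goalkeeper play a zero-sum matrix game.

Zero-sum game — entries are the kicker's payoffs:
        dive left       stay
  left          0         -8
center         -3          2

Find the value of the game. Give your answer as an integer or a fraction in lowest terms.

-24/13

Row minima are -8 and -3, so the kicker's maximin is -3; column maxima are 0 and 2, so the goalkeeper's minimax is 0. These differ, so the equilibrium is in mixed strategies.
Let the kicker play left with probability p. The goalkeeper is indifferent when −3(1−p) = −8p + 2(1−p), giving p = 5/13.
Let the goalkeeper play dive left with probability q. The kicker is indifferent when −8(1−q) = −3q + 2(1−q), giving q = 10/13.
The value is 0·(10/13) + (-8)·(3/13) = -24/13.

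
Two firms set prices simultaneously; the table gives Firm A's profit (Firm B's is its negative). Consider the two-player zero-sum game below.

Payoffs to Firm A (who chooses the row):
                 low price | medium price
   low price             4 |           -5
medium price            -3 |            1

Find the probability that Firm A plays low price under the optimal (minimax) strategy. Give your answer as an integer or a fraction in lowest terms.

Row minima are -5 and -3, so Firm A's maximin is -3; column maxima are 4 and 1, so Firm B's minimax is 1. These differ, so the equilibrium is in mixed strategies.
Let Firm A play low price with probability p. Firm B is indifferent when 4p − 3(1−p) = −5p + (1−p), giving p = 4/13.

4/13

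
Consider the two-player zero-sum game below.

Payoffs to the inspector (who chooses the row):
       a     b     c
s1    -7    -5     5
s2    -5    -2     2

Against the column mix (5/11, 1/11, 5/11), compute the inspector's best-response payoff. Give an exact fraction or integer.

-15/11

s1: (-7)·(5/11) + (-5)·(1/11) + (5)·(5/11) = -15/11.
s2: (-5)·(5/11) + (-2)·(1/11) + (2)·(5/11) = -17/11.
The best pure response is s1 with expected payoff -15/11.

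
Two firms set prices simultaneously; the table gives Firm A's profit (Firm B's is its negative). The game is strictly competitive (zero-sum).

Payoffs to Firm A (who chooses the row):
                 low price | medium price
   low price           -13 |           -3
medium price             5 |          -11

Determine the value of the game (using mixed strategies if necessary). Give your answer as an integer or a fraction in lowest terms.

Row minima are -13 and -11, so Firm A's maximin is -11; column maxima are 5 and -3, so Firm B's minimax is -3. These differ, so the equilibrium is in mixed strategies.
Let Firm A play low price with probability p. Firm B is indifferent when −13p + 5(1−p) = −3p − 11(1−p), giving p = 8/13.
Let Firm B play low price with probability q. Firm A is indifferent when −13q − 3(1−q) = 5q − 11(1−q), giving q = 4/13.
The value is -13·(4/13) + (-3)·(9/13) = -79/13.

-79/13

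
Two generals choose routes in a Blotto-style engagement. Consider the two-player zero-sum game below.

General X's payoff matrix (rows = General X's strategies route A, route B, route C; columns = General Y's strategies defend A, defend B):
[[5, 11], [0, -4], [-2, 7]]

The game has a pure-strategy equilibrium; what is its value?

5

Row minima: 5, -4, -2 → General X's maximin is 5.
Column maxima: 5, 11 → General Y's minimax is 5.
They coincide at (route A, defend A), so the value is 5.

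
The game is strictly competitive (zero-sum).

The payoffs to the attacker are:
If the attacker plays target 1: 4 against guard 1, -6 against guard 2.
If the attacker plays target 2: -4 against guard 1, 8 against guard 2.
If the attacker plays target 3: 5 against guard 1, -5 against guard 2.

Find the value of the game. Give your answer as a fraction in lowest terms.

10/11

Row target 1 is strictly dominated by row target 3, so the attacker never plays it.
The remaining 2×2 game on (target 2, target 3) × (guard 1, guard 2) has no saddle point. Let the attacker play target 2 with probability p; indifference gives −4p + 5(1−p) = 8p − 5(1−p), so p = 5/11.
Similarly the defender's optimal q on guard 1 is 13/22, and the value is -4·(13/22) + (8)·(9/22) = 10/11.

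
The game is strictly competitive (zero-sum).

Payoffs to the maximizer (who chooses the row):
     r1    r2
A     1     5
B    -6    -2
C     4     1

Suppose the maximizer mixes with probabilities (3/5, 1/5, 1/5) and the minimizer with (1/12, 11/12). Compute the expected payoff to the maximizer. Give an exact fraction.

Against (1/12, 11/12), each row's expected payoff is A: 14/3; B: -7/3; C: 5/4.
Taking the (3/5, 1/5, 1/5)-weighted average: (3/5)·(14/3) + (1/5)·(-7/3) + (1/5)·(5/4) = 31/12.

31/12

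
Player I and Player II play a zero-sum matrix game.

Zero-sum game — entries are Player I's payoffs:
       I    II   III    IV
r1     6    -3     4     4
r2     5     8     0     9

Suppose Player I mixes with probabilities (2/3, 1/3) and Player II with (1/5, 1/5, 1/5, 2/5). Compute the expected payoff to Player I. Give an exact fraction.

61/15

Against (1/5, 1/5, 1/5, 2/5), each row's expected payoff is r1: 3; r2: 31/5.
Taking the (2/3, 1/3)-weighted average: (2/3)·(3) + (1/3)·(31/5) = 61/15.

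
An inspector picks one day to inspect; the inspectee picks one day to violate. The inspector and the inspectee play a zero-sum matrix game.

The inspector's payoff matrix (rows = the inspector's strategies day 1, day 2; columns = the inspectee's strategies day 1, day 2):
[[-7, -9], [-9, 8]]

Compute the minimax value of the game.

-137/19

Row minima are -9 and -9, so the inspector's maximin is -9; column maxima are -7 and 8, so the inspectee's minimax is -7. These differ, so the equilibrium is in mixed strategies.
Let the inspector play day 1 with probability p. The inspectee is indifferent when −7p − 9(1−p) = −9p + 8(1−p), giving p = 17/19.
Let the inspectee play day 1 with probability q. The inspector is indifferent when −7q − 9(1−q) = −9q + 8(1−q), giving q = 17/19.
The value is -7·(17/19) + (-9)·(2/19) = -137/19.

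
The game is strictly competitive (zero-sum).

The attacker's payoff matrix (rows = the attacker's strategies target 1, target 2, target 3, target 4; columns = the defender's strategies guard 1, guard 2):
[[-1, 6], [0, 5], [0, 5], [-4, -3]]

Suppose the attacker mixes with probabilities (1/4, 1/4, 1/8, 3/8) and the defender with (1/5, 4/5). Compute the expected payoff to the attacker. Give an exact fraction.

Against (1/5, 4/5), each row's expected payoff is target 1: 23/5; target 2: 4; target 3: 4; target 4: -16/5.
Taking the (1/4, 1/4, 1/8, 3/8)-weighted average: (1/4)·(23/5) + (1/4)·(4) + (1/8)·(4) + (3/8)·(-16/5) = 29/20.

29/20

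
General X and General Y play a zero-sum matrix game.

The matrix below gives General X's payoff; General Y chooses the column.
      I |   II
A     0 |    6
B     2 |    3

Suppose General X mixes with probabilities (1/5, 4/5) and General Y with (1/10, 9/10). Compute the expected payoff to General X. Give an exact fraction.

17/5

Against (1/10, 9/10), each row's expected payoff is A: 27/5; B: 29/10.
Taking the (1/5, 4/5)-weighted average: (1/5)·(27/5) + (4/5)·(29/10) = 17/5.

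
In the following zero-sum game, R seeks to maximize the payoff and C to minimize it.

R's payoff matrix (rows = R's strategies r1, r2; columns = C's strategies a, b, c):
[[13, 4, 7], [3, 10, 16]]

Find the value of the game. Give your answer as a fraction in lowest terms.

Column c is strictly dominated by b for C (it gives R more in every row).
The remaining 2×2 game on (r1, r2) × (a, b) has no saddle point. Let R play r1 with probability p; indifference gives 13p + 3(1−p) = 4p + 10(1−p), so p = 7/16.
Similarly C's optimal q on a is 3/8, and the value is 13·(3/8) + (4)·(5/8) = 59/8.

59/8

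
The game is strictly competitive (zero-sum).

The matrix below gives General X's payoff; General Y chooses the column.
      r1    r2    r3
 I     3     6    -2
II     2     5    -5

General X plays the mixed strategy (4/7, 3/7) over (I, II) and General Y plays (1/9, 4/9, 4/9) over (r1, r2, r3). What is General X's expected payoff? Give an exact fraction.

Against (1/9, 4/9, 4/9), each row's expected payoff is I: 19/9; II: 2/9.
Taking the (4/7, 3/7)-weighted average: (4/7)·(19/9) + (3/7)·(2/9) = 82/63.

82/63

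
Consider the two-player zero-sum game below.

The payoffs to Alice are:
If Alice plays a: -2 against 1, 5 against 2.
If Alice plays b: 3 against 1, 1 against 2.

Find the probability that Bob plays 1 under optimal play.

Row minima are -2 and 1, so Alice's maximin is 1; column maxima are 3 and 5, so Bob's minimax is 3. These differ, so the equilibrium is in mixed strategies.
Let Bob play 1 with probability q. Alice is indifferent when −2q + 5(1−q) = 3q + (1−q), giving q = 4/9.

4/9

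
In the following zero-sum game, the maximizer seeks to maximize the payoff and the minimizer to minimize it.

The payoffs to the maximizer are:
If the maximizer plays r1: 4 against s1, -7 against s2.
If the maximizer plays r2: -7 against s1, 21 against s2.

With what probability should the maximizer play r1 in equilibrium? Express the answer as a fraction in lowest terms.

28/39

Row minima are -7 and -7, so the maximizer's maximin is -7; column maxima are 4 and 21, so the minimizer's minimax is 4. These differ, so the equilibrium is in mixed strategies.
Let the maximizer play r1 with probability p. The minimizer is indifferent when 4p − 7(1−p) = −7p + 21(1−p), giving p = 28/39.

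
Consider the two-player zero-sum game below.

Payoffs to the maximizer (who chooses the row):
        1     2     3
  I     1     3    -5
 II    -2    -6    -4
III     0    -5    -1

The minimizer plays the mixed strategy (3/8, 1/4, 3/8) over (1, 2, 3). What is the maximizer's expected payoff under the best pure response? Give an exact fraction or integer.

I: (1)·(3/8) + (3)·(1/4) + (-5)·(3/8) = -3/4.
II: (-2)·(3/8) + (-6)·(1/4) + (-4)·(3/8) = -15/4.
III: (0)·(3/8) + (-5)·(1/4) + (-1)·(3/8) = -13/8.
The best pure response is I with expected payoff -3/4.

-3/4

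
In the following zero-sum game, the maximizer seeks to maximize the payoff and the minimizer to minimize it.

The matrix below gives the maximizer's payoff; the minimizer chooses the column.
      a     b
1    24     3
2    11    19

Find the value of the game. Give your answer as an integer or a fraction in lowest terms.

Row minima are 3 and 11, so the maximizer's maximin is 11; column maxima are 24 and 19, so the minimizer's minimax is 19. These differ, so the equilibrium is in mixed strategies.
Let the maximizer play 1 with probability p. The minimizer is indifferent when 24p + 11(1−p) = 3p + 19(1−p), giving p = 8/29.
Let the minimizer play a with probability q. The maximizer is indifferent when 24q + 3(1−q) = 11q + 19(1−q), giving q = 16/29.
The value is 24·(16/29) + (3)·(13/29) = 423/29.

423/29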